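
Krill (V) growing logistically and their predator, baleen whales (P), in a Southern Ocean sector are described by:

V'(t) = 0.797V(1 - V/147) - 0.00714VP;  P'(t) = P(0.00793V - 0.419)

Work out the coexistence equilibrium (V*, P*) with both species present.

V* ≈ 52.8, P* ≈ 71.5

From dP/dt = 0 with P > 0: 0.00793V* = 0.419, so V* = 52.8.
Substitute into dV/dt = 0: 0.797(1 - 52.8/147) = 0.00714P*.
The bracket is 0.641, giving P* = 0.511/0.00714 = 71.5.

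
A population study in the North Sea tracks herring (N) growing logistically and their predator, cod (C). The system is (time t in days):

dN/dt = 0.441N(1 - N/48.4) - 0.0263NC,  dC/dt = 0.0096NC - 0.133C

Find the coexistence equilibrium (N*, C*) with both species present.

From dC/dt = 0 with C > 0: 0.0096N* = 0.133, so N* = 13.9.
Substitute into dN/dt = 0: 0.441(1 - 13.9/48.4) = 0.0263C*.
The bracket is 0.714, giving C* = 0.315/0.0263 = 12.

N* ≈ 13.9, C* ≈ 12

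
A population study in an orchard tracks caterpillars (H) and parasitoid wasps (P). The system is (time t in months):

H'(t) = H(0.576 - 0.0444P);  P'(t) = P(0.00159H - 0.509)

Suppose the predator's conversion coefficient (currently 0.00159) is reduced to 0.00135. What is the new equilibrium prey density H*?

H* ≈ 377

At the interior fixed point, setting dP/dt = 0 with P > 0 fixes H* = (predator death rate)/(HP coefficient) — independent of the other coefficients.
With the change, H* = 0.509/0.00135 = 377; it rises from 320.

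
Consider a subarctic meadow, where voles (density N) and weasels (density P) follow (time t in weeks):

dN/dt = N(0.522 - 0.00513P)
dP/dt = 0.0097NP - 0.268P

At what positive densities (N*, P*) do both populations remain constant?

N* ≈ 27.6, P* ≈ 102

Set dP/dt = 0 with P > 0: 0.0097N - 0.268 = 0, so N* = 0.268/0.0097 = 27.6.
Set dN/dt = 0 with N > 0: 0.522 - 0.00513P = 0, so P* = 0.522/0.00513 = 102.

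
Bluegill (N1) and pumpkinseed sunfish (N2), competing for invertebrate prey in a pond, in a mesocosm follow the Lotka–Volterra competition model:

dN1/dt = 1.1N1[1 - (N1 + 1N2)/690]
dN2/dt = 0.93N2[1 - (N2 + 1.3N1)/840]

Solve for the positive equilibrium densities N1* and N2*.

N1* ≈ 500, N2* ≈ 190

Setting both brackets to zero gives the nullclines N1 + 1N2 = 690 and 1.3N1 + N2 = 840.
Substituting N2 = 840 - 1.3N1 into the first: N1(1 - 1·1.3) = 690 - 1·840.
So N1* = -150/-0.3 = 500, and then N2* = 840 - 1.3·500 = 190.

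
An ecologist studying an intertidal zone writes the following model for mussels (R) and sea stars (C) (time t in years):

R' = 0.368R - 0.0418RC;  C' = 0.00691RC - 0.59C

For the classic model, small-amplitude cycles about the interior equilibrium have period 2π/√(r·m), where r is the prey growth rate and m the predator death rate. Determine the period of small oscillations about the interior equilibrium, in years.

Here r = 0.368 and m = 0.59, so r·m = 0.217.
ω = √0.217 = 0.466 per year, hence T = 2π/ω ≈ 13.5 years.

T ≈ 13.5 years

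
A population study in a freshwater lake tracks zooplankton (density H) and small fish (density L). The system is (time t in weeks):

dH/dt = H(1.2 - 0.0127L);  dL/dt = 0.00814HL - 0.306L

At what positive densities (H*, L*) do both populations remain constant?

Set dL/dt = 0 with L > 0: 0.00814H - 0.306 = 0, so H* = 0.306/0.00814 = 37.6.
Set dH/dt = 0 with H > 0: 1.2 - 0.0127L = 0, so L* = 1.2/0.0127 = 94.5.

H* ≈ 37.6, L* ≈ 94.5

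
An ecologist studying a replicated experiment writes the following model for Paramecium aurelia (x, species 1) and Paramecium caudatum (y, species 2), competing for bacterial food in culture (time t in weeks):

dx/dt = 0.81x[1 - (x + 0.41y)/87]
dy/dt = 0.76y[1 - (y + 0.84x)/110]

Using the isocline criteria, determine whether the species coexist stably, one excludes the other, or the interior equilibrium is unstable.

Compare the nullcline intercepts: K1/α12 = 87/0.41 = 212 > K2 = 110; K2/α21 = 110/0.84 = 131 > K1 = 87.
Since both inequalities hold, each species can invade when rare, so the interior equilibrium is stable.

stable coexistence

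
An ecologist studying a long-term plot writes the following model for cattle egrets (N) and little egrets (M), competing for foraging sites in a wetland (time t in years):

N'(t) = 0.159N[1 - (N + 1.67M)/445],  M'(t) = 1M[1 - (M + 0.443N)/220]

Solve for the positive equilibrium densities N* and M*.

Setting both brackets to zero gives the nullclines N + 1.67M = 445 and 0.443N + M = 220.
Substituting M = 220 - 0.443N into the first: N(1 - 1.67·0.443) = 445 - 1.67·220.
So N* = 77.6/0.26 = 298, and then M* = 220 - 0.443·298 = 87.9.

N* ≈ 298, M* ≈ 87.9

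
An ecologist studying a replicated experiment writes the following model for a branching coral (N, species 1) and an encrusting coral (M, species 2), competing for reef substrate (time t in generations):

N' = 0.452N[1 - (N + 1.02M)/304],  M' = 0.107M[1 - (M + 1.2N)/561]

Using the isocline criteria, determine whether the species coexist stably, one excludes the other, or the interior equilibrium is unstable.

species 2 excludes species 1

Compare the nullcline intercepts: K1/α12 = 304/1.02 = 298 < K2 = 561; K2/α21 = 561/1.2 = 468 > K1 = 304.
Since the inequalities point opposite ways, species 2 can invade but species 1 cannot.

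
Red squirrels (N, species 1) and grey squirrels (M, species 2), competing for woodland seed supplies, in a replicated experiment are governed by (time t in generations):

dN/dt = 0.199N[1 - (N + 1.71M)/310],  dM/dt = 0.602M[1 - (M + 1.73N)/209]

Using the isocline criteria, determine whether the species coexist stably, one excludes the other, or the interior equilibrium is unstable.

unstable coexistence (outcome depends on initial conditions)

Compare the nullcline intercepts: K1/α12 = 310/1.71 = 181 < K2 = 209; K2/α21 = 209/1.73 = 121 < K1 = 310.
Since both are reversed, neither can invade when rare; the interior point is a saddle.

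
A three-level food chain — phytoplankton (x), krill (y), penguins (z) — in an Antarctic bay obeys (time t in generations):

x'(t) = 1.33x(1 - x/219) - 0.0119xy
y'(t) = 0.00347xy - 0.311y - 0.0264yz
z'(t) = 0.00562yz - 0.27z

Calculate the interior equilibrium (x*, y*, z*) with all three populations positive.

x* ≈ 125, y* ≈ 48, z* ≈ 4.63

From dz/dt = 0: 0.00562y* = 0.27, so y* = 48.
From dx/dt = 0: 1.33(1 - x*/219) = 0.0119·48, giving x* = 219·(1 - 0.43) = 125.
From dy/dt = 0: 0.00347·125 - 0.311 = 0.0264z*, so z* = 0.122/0.0264 = 4.63.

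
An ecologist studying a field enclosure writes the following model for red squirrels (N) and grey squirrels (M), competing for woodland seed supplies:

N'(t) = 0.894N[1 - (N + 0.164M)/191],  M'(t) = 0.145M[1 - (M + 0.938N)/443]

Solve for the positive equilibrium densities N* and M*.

N* ≈ 140, M* ≈ 312

Setting both brackets to zero gives the nullclines N + 0.164M = 191 and 0.938N + M = 443.
Substituting M = 443 - 0.938N into the first: N(1 - 0.164·0.938) = 191 - 0.164·443.
So N* = 118/0.846 = 140, and then M* = 443 - 0.938·140 = 312.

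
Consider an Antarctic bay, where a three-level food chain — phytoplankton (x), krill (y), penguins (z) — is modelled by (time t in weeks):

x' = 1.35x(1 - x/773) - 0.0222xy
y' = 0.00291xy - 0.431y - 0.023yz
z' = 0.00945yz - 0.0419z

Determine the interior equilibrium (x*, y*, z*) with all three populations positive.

x* ≈ 717, y* ≈ 4.43, z* ≈ 71.9

From dz/dt = 0: 0.00945y* = 0.0419, so y* = 4.43.
From dx/dt = 0: 1.35(1 - x*/773) = 0.0222·4.43, giving x* = 773·(1 - 0.0729) = 717.
From dy/dt = 0: 0.00291·717 - 0.431 = 0.023z*, so z* = 1.65/0.023 = 71.9.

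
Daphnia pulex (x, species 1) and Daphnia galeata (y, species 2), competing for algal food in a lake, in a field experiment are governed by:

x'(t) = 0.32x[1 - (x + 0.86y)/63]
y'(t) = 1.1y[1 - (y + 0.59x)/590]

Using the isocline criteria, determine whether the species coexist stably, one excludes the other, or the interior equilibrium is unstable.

Compare the nullcline intercepts: K1/α12 = 63/0.86 = 73.3 < K2 = 590; K2/α21 = 590/0.59 = 1000 > K1 = 63.
Since the inequalities point opposite ways, species 2 can invade but species 1 cannot.

species 2 excludes species 1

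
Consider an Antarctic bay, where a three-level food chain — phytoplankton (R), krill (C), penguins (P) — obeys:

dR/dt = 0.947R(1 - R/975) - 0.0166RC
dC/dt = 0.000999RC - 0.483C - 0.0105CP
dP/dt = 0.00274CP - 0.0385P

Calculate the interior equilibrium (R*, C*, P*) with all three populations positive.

R* ≈ 735, C* ≈ 14.1, P* ≈ 23.9

From dP/dt = 0: 0.00274C* = 0.0385, so C* = 14.1.
From dR/dt = 0: 0.947(1 - R*/975) = 0.0166·14.1, giving R* = 975·(1 - 0.246) = 735.
From dC/dt = 0: 0.000999·735 - 0.483 = 0.0105P*, so P* = 0.251/0.0105 = 23.9.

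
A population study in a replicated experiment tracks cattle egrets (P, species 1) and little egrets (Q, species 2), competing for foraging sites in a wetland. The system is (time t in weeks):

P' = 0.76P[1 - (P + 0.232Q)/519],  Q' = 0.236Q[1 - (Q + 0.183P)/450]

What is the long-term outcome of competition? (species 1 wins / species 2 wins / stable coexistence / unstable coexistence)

Compare the nullcline intercepts: K1/α12 = 519/0.232 = 2240 > K2 = 450; K2/α21 = 450/0.183 = 2460 > K1 = 519.
Since both inequalities hold, each species can invade when rare, so the interior equilibrium is stable.

stable coexistence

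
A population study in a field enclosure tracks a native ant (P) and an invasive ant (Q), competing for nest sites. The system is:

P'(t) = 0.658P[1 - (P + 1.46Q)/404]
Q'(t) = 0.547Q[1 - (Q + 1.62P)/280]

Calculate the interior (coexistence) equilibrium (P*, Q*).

P* ≈ 3.52, Q* ≈ 274

Setting both brackets to zero gives the nullclines P + 1.46Q = 404 and 1.62P + Q = 280.
Substituting Q = 280 - 1.62P into the first: P(1 - 1.46·1.62) = 404 - 1.46·280.
So P* = -4.8/-1.37 = 3.52, and then Q* = 280 - 1.62·3.52 = 274.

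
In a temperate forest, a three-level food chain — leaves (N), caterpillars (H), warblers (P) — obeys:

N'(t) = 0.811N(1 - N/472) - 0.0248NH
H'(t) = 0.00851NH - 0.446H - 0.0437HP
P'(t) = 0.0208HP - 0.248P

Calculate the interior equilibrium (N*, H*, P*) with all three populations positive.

N* ≈ 300, H* ≈ 11.9, P* ≈ 48.2

From dP/dt = 0: 0.0208H* = 0.248, so H* = 11.9.
From dN/dt = 0: 0.811(1 - N*/472) = 0.0248·11.9, giving N* = 472·(1 - 0.365) = 300.
From dH/dt = 0: 0.00851·300 - 0.446 = 0.0437P*, so P* = 2.11/0.0437 = 48.2.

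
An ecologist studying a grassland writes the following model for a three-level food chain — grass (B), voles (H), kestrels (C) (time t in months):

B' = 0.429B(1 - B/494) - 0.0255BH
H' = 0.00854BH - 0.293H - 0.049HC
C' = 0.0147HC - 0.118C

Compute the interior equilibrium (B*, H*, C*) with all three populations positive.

From dC/dt = 0: 0.0147H* = 0.118, so H* = 8.03.
From dB/dt = 0: 0.429(1 - B*/494) = 0.0255·8.03, giving B* = 494·(1 - 0.477) = 258.
From dH/dt = 0: 0.00854·258 - 0.293 = 0.049C*, so C* = 1.91/0.049 = 39.

B* ≈ 258, H* ≈ 8.03, C* ≈ 39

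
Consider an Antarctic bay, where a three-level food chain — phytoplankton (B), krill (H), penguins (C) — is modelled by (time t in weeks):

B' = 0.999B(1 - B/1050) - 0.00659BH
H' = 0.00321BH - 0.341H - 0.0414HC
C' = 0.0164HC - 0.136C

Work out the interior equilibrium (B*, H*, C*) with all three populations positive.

B* ≈ 993, H* ≈ 8.29, C* ≈ 68.7

From dC/dt = 0: 0.0164H* = 0.136, so H* = 8.29.
From dB/dt = 0: 0.999(1 - B*/1050) = 0.00659·8.29, giving B* = 1050·(1 - 0.0547) = 993.
From dH/dt = 0: 0.00321·993 - 0.341 = 0.0414C*, so C* = 2.85/0.0414 = 68.7.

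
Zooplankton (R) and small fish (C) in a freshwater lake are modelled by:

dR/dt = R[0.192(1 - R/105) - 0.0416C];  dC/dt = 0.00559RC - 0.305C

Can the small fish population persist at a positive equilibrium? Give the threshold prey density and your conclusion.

The predator equation gives dC/dt > 0 only when R > 0.305/0.00559 = 54.6.
Without the predator, R → K = 105. Since 105 > 54.6, the predator can invade and persist.

Threshold R = 54.6; K > 54.6, so yes, the predator persists.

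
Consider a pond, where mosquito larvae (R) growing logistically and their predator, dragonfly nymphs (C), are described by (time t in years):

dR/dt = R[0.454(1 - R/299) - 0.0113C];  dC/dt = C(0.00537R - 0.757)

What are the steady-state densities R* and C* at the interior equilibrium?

From dC/dt = 0 with C > 0: 0.00537R* = 0.757, so R* = 141.
Substitute into dR/dt = 0: 0.454(1 - 141/299) = 0.0113C*.
The bracket is 0.529, giving C* = 0.24/0.0113 = 21.2.

R* ≈ 141, C* ≈ 21.2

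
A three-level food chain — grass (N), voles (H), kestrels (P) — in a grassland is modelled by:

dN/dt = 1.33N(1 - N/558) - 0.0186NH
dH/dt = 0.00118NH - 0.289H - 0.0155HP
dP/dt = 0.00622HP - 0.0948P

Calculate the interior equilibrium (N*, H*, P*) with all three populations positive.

N* ≈ 439, H* ≈ 15.2, P* ≈ 14.8

From dP/dt = 0: 0.00622H* = 0.0948, so H* = 15.2.
From dN/dt = 0: 1.33(1 - N*/558) = 0.0186·15.2, giving N* = 558·(1 - 0.213) = 439.
From dH/dt = 0: 0.00118·439 - 0.289 = 0.0155P*, so P* = 0.229/0.0155 = 14.8.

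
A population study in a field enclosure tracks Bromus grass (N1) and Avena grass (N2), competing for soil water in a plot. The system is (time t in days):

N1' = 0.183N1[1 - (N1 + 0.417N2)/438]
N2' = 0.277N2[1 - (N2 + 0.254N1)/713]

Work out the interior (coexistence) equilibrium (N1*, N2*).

N1* ≈ 157, N2* ≈ 673

Setting both brackets to zero gives the nullclines N1 + 0.417N2 = 438 and 0.254N1 + N2 = 713.
Substituting N2 = 713 - 0.254N1 into the first: N1(1 - 0.417·0.254) = 438 - 0.417·713.
So N1* = 141/0.894 = 157, and then N2* = 713 - 0.254·157 = 673.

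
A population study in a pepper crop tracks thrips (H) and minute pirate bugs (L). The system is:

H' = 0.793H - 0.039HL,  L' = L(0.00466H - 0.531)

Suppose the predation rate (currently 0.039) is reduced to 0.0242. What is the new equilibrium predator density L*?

L* ≈ 32.8

At the interior fixed point, setting dH/dt = 0 with H > 0 fixes L* = (prey growth rate)/(HL coefficient) — independent of the other coefficients.
With the change, L* = 0.793/0.0242 = 32.8; it rises from 20.3.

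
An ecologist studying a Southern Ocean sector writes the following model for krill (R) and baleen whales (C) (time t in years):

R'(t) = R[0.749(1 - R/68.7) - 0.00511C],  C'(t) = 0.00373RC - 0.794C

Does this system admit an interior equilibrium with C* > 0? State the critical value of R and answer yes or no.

Threshold R = 213; K < 213, so no, the predator goes extinct.

The predator equation gives dC/dt > 0 only when R > 0.794/0.00373 = 213.
Without the predator, R → K = 68.7. Since 68.7 < 213, the predator cannot invade.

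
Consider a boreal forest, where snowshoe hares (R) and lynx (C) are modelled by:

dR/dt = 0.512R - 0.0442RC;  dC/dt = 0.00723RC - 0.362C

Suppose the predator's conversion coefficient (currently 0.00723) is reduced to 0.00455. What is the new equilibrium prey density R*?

At the interior fixed point, setting dC/dt = 0 with C > 0 fixes R* = (predator death rate)/(RC coefficient) — independent of the other coefficients.
With the change, R* = 0.362/0.00455 = 79.6; it rises from 50.1.

R* ≈ 79.6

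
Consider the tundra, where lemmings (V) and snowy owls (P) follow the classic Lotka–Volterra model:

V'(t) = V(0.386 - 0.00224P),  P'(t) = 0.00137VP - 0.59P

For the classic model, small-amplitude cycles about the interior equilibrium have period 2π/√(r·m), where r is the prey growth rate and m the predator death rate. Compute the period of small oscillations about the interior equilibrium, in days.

Here r = 0.386 and m = 0.59, so r·m = 0.228.
ω = √0.228 = 0.477 per day, hence T = 2π/ω ≈ 13.2 days.

T ≈ 13.2 days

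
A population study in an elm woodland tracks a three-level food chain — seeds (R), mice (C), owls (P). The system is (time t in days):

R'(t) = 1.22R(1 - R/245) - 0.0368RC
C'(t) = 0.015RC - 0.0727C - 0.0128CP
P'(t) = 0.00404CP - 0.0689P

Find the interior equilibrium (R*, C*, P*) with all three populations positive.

R* ≈ 119, C* ≈ 17.1, P* ≈ 134

From dP/dt = 0: 0.00404C* = 0.0689, so C* = 17.1.
From dR/dt = 0: 1.22(1 - R*/245) = 0.0368·17.1, giving R* = 245·(1 - 0.514) = 119.
From dC/dt = 0: 0.015·119 - 0.0727 = 0.0128P*, so P* = 1.71/0.0128 = 134.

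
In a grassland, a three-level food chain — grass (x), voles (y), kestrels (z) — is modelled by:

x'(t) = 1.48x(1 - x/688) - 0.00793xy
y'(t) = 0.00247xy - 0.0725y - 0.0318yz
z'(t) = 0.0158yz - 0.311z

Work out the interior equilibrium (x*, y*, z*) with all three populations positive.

From dz/dt = 0: 0.0158y* = 0.311, so y* = 19.7.
From dx/dt = 0: 1.48(1 - x*/688) = 0.00793·19.7, giving x* = 688·(1 - 0.105) = 615.
From dy/dt = 0: 0.00247·615 - 0.0725 = 0.0318z*, so z* = 1.45/0.0318 = 45.5.

x* ≈ 615, y* ≈ 19.7, z* ≈ 45.5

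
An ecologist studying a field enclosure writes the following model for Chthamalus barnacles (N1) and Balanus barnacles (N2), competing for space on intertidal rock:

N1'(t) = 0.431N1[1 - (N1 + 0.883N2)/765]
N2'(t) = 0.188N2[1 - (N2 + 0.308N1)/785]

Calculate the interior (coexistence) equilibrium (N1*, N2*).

Setting both brackets to zero gives the nullclines N1 + 0.883N2 = 765 and 0.308N1 + N2 = 785.
Substituting N2 = 785 - 0.308N1 into the first: N1(1 - 0.883·0.308) = 765 - 0.883·785.
So N1* = 71.8/0.728 = 98.7, and then N2* = 785 - 0.308·98.7 = 755.

N1* ≈ 98.7, N2* ≈ 755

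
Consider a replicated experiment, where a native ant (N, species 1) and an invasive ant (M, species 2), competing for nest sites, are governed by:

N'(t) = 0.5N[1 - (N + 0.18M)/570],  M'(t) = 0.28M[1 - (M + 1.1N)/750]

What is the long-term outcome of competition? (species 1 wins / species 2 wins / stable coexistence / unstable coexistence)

stable coexistence

Compare the nullcline intercepts: K1/α12 = 570/0.18 = 3170 > K2 = 750; K2/α21 = 750/1.1 = 682 > K1 = 570.
Since both inequalities hold, each species can invade when rare, so the interior equilibrium is stable.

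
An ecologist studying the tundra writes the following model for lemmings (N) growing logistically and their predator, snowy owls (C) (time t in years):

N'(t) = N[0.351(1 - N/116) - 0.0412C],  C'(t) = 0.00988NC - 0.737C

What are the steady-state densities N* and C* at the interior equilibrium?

N* ≈ 74.6, C* ≈ 3.04

From dC/dt = 0 with C > 0: 0.00988N* = 0.737, so N* = 74.6.
Substitute into dN/dt = 0: 0.351(1 - 74.6/116) = 0.0412C*.
The bracket is 0.357, giving C* = 0.125/0.0412 = 3.04.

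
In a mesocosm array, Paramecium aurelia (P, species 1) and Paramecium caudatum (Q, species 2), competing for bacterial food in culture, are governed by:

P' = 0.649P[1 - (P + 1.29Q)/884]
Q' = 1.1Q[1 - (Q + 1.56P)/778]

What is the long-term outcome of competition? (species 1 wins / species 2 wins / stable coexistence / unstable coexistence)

Compare the nullcline intercepts: K1/α12 = 884/1.29 = 685 < K2 = 778; K2/α21 = 778/1.56 = 499 < K1 = 884.
Since both are reversed, neither can invade when rare; the interior point is a saddle.

unstable coexistence (outcome depends on initial conditions)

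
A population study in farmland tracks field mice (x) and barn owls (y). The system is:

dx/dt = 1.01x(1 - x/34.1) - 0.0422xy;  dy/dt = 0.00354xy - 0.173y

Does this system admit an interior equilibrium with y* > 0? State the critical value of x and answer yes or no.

The predator equation gives dy/dt > 0 only when x > 0.173/0.00354 = 48.9.
Without the predator, x → K = 34.1. Since 34.1 < 48.9, the predator cannot invade.

Threshold x = 48.9; K < 48.9, so no, the predator goes extinct.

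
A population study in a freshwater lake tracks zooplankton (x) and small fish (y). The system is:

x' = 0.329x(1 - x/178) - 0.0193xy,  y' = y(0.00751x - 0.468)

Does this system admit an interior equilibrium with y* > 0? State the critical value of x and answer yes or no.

The predator equation gives dy/dt > 0 only when x > 0.468/0.00751 = 62.3.
Without the predator, x → K = 178. Since 178 > 62.3, the predator can invade and persist.

Threshold x = 62.3; K > 62.3, so yes, the predator persists.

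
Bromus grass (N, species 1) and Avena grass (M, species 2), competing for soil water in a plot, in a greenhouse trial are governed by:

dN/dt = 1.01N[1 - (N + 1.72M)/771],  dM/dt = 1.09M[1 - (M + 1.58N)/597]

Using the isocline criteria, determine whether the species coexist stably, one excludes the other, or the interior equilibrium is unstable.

Compare the nullcline intercepts: K1/α12 = 771/1.72 = 448 < K2 = 597; K2/α21 = 597/1.58 = 378 < K1 = 771.
Since both are reversed, neither can invade when rare; the interior point is a saddle.

unstable coexistence (outcome depends on initial conditions)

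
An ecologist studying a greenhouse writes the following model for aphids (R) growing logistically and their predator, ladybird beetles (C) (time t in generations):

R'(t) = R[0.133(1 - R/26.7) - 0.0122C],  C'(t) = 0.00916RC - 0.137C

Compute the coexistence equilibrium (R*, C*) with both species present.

R* ≈ 15, C* ≈ 4.79

From dC/dt = 0 with C > 0: 0.00916R* = 0.137, so R* = 15.
Substitute into dR/dt = 0: 0.133(1 - 15/26.7) = 0.0122C*.
The bracket is 0.44, giving C* = 0.0585/0.0122 = 4.79.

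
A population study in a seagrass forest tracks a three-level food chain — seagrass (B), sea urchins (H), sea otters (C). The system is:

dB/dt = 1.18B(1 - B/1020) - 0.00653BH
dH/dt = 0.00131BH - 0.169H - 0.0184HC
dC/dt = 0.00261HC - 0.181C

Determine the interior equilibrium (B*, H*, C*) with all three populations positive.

From dC/dt = 0: 0.00261H* = 0.181, so H* = 69.3.
From dB/dt = 0: 1.18(1 - B*/1020) = 0.00653·69.3, giving B* = 1020·(1 - 0.384) = 629.
From dH/dt = 0: 0.00131·629 - 0.169 = 0.0184C*, so C* = 0.654/0.0184 = 35.6.

B* ≈ 629, H* ≈ 69.3, C* ≈ 35.6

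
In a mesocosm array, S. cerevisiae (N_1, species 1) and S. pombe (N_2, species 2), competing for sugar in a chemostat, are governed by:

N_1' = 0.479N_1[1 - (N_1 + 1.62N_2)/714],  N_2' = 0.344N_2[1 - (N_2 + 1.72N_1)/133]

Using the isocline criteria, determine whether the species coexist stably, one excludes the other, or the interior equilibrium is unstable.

species 1 excludes species 2

Compare the nullcline intercepts: K1/α12 = 714/1.62 = 441 > K2 = 133; K2/α21 = 133/1.72 = 77.3 < K1 = 714.
Since the inequalities point opposite ways, species 1 can invade but species 2 cannot.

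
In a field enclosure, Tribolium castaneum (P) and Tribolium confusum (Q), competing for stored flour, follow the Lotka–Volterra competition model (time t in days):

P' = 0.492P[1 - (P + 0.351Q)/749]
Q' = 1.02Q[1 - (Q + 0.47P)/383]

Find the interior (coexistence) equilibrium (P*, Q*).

P* ≈ 736, Q* ≈ 37.1

Setting both brackets to zero gives the nullclines P + 0.351Q = 749 and 0.47P + Q = 383.
Substituting Q = 383 - 0.47P into the first: P(1 - 0.351·0.47) = 749 - 0.351·383.
So P* = 615/0.835 = 736, and then Q* = 383 - 0.47·736 = 37.1.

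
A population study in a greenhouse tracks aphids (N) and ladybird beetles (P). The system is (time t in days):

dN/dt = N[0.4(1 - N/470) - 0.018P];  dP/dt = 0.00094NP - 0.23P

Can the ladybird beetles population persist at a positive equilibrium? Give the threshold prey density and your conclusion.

Threshold N = 245; K > 245, so yes, the predator persists.

The predator equation gives dP/dt > 0 only when N > 0.23/0.00094 = 245.
Without the predator, N → K = 470. Since 470 > 245, the predator can invade and persist.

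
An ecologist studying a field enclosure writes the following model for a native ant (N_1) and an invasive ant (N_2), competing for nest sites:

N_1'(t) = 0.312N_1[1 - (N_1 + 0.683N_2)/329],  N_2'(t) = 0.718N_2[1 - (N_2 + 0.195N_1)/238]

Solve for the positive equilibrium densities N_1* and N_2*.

N_1* ≈ 192, N_2* ≈ 201

Setting both brackets to zero gives the nullclines N_1 + 0.683N_2 = 329 and 0.195N_1 + N_2 = 238.
Substituting N_2 = 238 - 0.195N_1 into the first: N_1(1 - 0.683·0.195) = 329 - 0.683·238.
So N_1* = 166/0.867 = 192, and then N_2* = 238 - 0.195·192 = 201.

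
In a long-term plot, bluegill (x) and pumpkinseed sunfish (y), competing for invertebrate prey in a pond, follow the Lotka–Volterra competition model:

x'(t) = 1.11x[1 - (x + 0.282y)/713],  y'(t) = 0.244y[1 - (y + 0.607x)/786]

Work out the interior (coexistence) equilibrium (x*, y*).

x* ≈ 593, y* ≈ 426

Setting both brackets to zero gives the nullclines x + 0.282y = 713 and 0.607x + y = 786.
Substituting y = 786 - 0.607x into the first: x(1 - 0.282·0.607) = 713 - 0.282·786.
So x* = 491/0.829 = 593, and then y* = 786 - 0.607·593 = 426.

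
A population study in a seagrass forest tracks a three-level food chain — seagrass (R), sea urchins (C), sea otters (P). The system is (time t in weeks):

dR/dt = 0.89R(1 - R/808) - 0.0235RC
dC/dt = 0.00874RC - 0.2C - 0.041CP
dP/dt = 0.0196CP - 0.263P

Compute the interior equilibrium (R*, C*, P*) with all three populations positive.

R* ≈ 522, C* ≈ 13.4, P* ≈ 106

From dP/dt = 0: 0.0196C* = 0.263, so C* = 13.4.
From dR/dt = 0: 0.89(1 - R*/808) = 0.0235·13.4, giving R* = 808·(1 - 0.354) = 522.
From dC/dt = 0: 0.00874·522 - 0.2 = 0.041P*, so P* = 4.36/0.041 = 106.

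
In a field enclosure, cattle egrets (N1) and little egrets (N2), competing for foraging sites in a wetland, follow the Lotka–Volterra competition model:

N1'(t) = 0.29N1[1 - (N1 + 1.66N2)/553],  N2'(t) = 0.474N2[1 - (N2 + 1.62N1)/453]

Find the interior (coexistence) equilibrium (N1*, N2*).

N1* ≈ 118, N2* ≈ 262

Setting both brackets to zero gives the nullclines N1 + 1.66N2 = 553 and 1.62N1 + N2 = 453.
Substituting N2 = 453 - 1.62N1 into the first: N1(1 - 1.66·1.62) = 553 - 1.66·453.
So N1* = -199/-1.69 = 118, and then N2* = 453 - 1.62·118 = 262.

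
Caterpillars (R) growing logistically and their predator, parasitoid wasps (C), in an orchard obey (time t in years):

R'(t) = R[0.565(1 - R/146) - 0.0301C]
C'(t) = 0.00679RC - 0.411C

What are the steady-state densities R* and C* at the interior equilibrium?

R* ≈ 60.5, C* ≈ 11

From dC/dt = 0 with C > 0: 0.00679R* = 0.411, so R* = 60.5.
Substitute into dR/dt = 0: 0.565(1 - 60.5/146) = 0.0301C*.
The bracket is 0.585, giving C* = 0.331/0.0301 = 11.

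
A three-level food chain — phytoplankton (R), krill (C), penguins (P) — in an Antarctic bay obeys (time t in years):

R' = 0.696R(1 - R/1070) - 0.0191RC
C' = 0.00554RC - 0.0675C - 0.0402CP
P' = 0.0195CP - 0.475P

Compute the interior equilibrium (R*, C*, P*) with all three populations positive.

R* ≈ 355, C* ≈ 24.4, P* ≈ 47.2

From dP/dt = 0: 0.0195C* = 0.475, so C* = 24.4.
From dR/dt = 0: 0.696(1 - R*/1070) = 0.0191·24.4, giving R* = 1070·(1 - 0.668) = 355.
From dC/dt = 0: 0.00554·355 - 0.0675 = 0.0402P*, so P* = 1.9/0.0402 = 47.2.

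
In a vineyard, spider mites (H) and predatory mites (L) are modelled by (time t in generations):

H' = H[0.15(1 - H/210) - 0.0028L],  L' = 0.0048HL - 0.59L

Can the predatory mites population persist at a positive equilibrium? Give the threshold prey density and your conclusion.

Threshold H = 123; K > 123, so yes, the predator persists.

The predator equation gives dL/dt > 0 only when H > 0.59/0.0048 = 123.
Without the predator, H → K = 210. Since 210 > 123, the predator can invade and persist.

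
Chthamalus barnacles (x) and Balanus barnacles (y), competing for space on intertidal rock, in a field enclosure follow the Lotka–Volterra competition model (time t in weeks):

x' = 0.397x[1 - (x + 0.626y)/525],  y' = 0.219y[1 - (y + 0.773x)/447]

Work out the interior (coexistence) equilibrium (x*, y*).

Setting both brackets to zero gives the nullclines x + 0.626y = 525 and 0.773x + y = 447.
Substituting y = 447 - 0.773x into the first: x(1 - 0.626·0.773) = 525 - 0.626·447.
So x* = 245/0.516 = 475, and then y* = 447 - 0.773·475 = 79.8.

x* ≈ 475, y* ≈ 79.8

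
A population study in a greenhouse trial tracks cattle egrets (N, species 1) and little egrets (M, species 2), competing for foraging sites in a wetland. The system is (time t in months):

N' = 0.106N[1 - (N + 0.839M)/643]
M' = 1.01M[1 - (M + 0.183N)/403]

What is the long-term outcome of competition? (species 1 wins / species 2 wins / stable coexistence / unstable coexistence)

stable coexistence

Compare the nullcline intercepts: K1/α12 = 643/0.839 = 766 > K2 = 403; K2/α21 = 403/0.183 = 2200 > K1 = 643.
Since both inequalities hold, each species can invade when rare, so the interior equilibrium is stable.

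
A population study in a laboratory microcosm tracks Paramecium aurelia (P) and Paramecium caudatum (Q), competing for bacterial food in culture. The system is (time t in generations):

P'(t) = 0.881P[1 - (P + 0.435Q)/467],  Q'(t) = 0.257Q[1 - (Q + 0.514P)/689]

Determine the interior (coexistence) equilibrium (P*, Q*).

P* ≈ 215, Q* ≈ 578

Setting both brackets to zero gives the nullclines P + 0.435Q = 467 and 0.514P + Q = 689.
Substituting Q = 689 - 0.514P into the first: P(1 - 0.435·0.514) = 467 - 0.435·689.
So P* = 167/0.776 = 215, and then Q* = 689 - 0.514·215 = 578.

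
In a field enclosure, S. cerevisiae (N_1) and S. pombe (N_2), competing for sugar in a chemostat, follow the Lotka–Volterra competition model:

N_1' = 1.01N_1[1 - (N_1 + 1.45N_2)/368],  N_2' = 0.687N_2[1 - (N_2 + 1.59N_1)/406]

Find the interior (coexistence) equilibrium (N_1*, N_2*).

Setting both brackets to zero gives the nullclines N_1 + 1.45N_2 = 368 and 1.59N_1 + N_2 = 406.
Substituting N_2 = 406 - 1.59N_1 into the first: N_1(1 - 1.45·1.59) = 368 - 1.45·406.
So N_1* = -221/-1.31 = 169, and then N_2* = 406 - 1.59·169 = 137.

N_1* ≈ 169, N_2* ≈ 137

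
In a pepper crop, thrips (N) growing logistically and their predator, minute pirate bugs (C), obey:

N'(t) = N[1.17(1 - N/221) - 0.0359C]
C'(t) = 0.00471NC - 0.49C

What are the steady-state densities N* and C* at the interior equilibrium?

From dC/dt = 0 with C > 0: 0.00471N* = 0.49, so N* = 104.
Substitute into dN/dt = 0: 1.17(1 - 104/221) = 0.0359C*.
The bracket is 0.529, giving C* = 0.619/0.0359 = 17.2.

N* ≈ 104, C* ≈ 17.2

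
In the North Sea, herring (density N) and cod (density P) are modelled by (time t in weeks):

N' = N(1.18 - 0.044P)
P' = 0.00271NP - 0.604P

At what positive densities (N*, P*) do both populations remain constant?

N* ≈ 223, P* ≈ 26.8

Set dP/dt = 0 with P > 0: 0.00271N - 0.604 = 0, so N* = 0.604/0.00271 = 223.
Set dN/dt = 0 with N > 0: 1.18 - 0.044P = 0, so P* = 1.18/0.044 = 26.8.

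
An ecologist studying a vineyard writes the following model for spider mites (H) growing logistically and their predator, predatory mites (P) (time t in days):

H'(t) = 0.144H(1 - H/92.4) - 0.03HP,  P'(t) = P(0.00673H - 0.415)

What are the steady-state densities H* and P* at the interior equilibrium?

H* ≈ 61.7, P* ≈ 1.6

From dP/dt = 0 with P > 0: 0.00673H* = 0.415, so H* = 61.7.
Substitute into dH/dt = 0: 0.144(1 - 61.7/92.4) = 0.03P*.
The bracket is 0.333, giving P* = 0.0479/0.03 = 1.6.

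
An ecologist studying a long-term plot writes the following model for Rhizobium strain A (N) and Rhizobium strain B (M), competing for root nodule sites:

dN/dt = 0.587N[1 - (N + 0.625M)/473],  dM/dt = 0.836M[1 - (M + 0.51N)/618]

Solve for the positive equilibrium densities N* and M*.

Setting both brackets to zero gives the nullclines N + 0.625M = 473 and 0.51N + M = 618.
Substituting M = 618 - 0.51N into the first: N(1 - 0.625·0.51) = 473 - 0.625·618.
So N* = 86.8/0.681 = 127, and then M* = 618 - 0.51·127 = 553.

N* ≈ 127, M* ≈ 553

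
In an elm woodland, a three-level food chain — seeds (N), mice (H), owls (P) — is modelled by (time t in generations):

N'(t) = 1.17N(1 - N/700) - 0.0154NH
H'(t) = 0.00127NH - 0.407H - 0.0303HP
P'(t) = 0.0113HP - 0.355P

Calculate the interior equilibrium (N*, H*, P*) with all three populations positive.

N* ≈ 411, H* ≈ 31.4, P* ≈ 3.78

From dP/dt = 0: 0.0113H* = 0.355, so H* = 31.4.
From dN/dt = 0: 1.17(1 - N*/700) = 0.0154·31.4, giving N* = 700·(1 - 0.414) = 411.
From dH/dt = 0: 0.00127·411 - 0.407 = 0.0303P*, so P* = 0.114/0.0303 = 3.78.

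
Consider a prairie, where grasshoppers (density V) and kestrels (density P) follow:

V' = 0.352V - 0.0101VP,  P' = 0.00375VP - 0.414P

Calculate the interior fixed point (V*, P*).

Set dP/dt = 0 with P > 0: 0.00375V - 0.414 = 0, so V* = 0.414/0.00375 = 110.
Set dV/dt = 0 with V > 0: 0.352 - 0.0101P = 0, so P* = 0.352/0.0101 = 34.9.

V* ≈ 110, P* ≈ 34.9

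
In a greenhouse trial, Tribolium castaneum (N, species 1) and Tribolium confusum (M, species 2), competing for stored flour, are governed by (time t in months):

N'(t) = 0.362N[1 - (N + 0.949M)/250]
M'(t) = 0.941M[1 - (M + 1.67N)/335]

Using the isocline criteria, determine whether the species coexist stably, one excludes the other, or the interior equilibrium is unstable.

unstable coexistence (outcome depends on initial conditions)

Compare the nullcline intercepts: K1/α12 = 250/0.949 = 263 < K2 = 335; K2/α21 = 335/1.67 = 201 < K1 = 250.
Since both are reversed, neither can invade when rare; the interior point is a saddle.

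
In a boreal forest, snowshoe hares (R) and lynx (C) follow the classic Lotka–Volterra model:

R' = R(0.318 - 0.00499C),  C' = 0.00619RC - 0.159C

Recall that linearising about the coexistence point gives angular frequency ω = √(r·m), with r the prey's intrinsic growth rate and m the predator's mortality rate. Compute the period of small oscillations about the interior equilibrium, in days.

T ≈ 27.9 days

Here r = 0.318 and m = 0.159, so r·m = 0.0506.
ω = √0.0506 = 0.225 per day, hence T = 2π/ω ≈ 27.9 days.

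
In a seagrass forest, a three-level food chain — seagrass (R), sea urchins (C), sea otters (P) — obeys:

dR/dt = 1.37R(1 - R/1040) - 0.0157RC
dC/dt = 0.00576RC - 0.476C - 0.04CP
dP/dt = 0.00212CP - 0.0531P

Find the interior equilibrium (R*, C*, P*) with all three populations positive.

From dP/dt = 0: 0.00212C* = 0.0531, so C* = 25.
From dR/dt = 0: 1.37(1 - R*/1040) = 0.0157·25, giving R* = 1040·(1 - 0.287) = 741.
From dC/dt = 0: 0.00576·741 - 0.476 = 0.04P*, so P* = 3.79/0.04 = 94.9.

R* ≈ 741, C* ≈ 25, P* ≈ 94.9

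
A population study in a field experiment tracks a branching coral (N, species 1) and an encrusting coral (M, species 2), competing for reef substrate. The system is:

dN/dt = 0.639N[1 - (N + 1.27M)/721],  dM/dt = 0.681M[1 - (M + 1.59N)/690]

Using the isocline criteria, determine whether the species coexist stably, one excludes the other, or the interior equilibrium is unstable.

unstable coexistence (outcome depends on initial conditions)

Compare the nullcline intercepts: K1/α12 = 721/1.27 = 568 < K2 = 690; K2/α21 = 690/1.59 = 434 < K1 = 721.
Since both are reversed, neither can invade when rare; the interior point is a saddle.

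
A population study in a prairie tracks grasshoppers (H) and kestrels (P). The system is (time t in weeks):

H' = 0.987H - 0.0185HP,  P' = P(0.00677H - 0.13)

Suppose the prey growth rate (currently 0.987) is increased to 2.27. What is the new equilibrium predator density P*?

At the interior fixed point, setting dH/dt = 0 with H > 0 fixes P* = (prey growth rate)/(HP coefficient) — independent of the other coefficients.
With the change, P* = 2.27/0.0185 = 123; it rises from 53.4.

P* ≈ 123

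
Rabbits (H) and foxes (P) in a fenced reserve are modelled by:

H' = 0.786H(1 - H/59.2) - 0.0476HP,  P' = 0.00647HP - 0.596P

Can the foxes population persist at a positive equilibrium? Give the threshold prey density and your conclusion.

Threshold H = 92.1; K < 92.1, so no, the predator goes extinct.

The predator equation gives dP/dt > 0 only when H > 0.596/0.00647 = 92.1.
Without the predator, H → K = 59.2. Since 59.2 < 92.1, the predator cannot invade.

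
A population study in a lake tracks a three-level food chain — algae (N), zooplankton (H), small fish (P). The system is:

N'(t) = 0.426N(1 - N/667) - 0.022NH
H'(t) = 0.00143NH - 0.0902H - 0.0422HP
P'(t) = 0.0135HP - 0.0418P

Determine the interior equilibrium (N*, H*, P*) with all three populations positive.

From dP/dt = 0: 0.0135H* = 0.0418, so H* = 3.1.
From dN/dt = 0: 0.426(1 - N*/667) = 0.022·3.1, giving N* = 667·(1 - 0.16) = 560.
From dH/dt = 0: 0.00143·560 - 0.0902 = 0.0422P*, so P* = 0.711/0.0422 = 16.9.

N* ≈ 560, H* ≈ 3.1, P* ≈ 16.9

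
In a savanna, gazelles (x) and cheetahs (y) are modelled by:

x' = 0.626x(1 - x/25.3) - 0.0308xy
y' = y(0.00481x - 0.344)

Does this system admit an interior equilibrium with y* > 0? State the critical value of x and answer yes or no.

The predator equation gives dy/dt > 0 only when x > 0.344/0.00481 = 71.5.
Without the predator, x → K = 25.3. Since 25.3 < 71.5, the predator cannot invade.

Threshold x = 71.5; K < 71.5, so no, the predator goes extinct.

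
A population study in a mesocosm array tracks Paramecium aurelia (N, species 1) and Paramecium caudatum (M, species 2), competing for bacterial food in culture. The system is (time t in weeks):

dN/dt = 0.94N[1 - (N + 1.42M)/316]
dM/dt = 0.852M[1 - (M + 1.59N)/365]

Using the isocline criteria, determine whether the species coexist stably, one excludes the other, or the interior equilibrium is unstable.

unstable coexistence (outcome depends on initial conditions)

Compare the nullcline intercepts: K1/α12 = 316/1.42 = 223 < K2 = 365; K2/α21 = 365/1.59 = 230 < K1 = 316.
Since both are reversed, neither can invade when rare; the interior point is a saddle.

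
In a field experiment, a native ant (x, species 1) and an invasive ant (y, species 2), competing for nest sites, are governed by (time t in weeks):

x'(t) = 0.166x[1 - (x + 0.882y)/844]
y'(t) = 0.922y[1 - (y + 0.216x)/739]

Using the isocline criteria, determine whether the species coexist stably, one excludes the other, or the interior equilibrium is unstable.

stable coexistence

Compare the nullcline intercepts: K1/α12 = 844/0.882 = 957 > K2 = 739; K2/α21 = 739/0.216 = 3420 > K1 = 844.
Since both inequalities hold, each species can invade when rare, so the interior equilibrium is stable.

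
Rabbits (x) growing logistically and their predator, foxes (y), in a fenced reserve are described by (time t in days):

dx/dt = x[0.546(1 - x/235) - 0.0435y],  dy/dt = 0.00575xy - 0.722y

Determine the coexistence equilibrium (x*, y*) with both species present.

From dy/dt = 0 with y > 0: 0.00575x* = 0.722, so x* = 126.
Substitute into dx/dt = 0: 0.546(1 - 126/235) = 0.0435y*.
The bracket is 0.466, giving y* = 0.254/0.0435 = 5.85.

x* ≈ 126, y* ≈ 5.85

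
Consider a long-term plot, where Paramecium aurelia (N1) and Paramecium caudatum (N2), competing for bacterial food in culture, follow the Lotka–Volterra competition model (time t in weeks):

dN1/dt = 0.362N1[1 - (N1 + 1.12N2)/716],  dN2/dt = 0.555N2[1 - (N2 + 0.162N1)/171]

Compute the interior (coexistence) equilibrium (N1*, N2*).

Setting both brackets to zero gives the nullclines N1 + 1.12N2 = 716 and 0.162N1 + N2 = 171.
Substituting N2 = 171 - 0.162N1 into the first: N1(1 - 1.12·0.162) = 716 - 1.12·171.
So N1* = 524/0.819 = 641, and then N2* = 171 - 0.162·641 = 67.2.

N1* ≈ 641, N2* ≈ 67.2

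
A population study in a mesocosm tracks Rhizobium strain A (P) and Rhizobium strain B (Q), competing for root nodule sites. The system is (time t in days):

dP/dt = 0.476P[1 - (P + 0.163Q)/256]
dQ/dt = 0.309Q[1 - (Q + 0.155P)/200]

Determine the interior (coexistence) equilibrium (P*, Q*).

P* ≈ 229, Q* ≈ 164

Setting both brackets to zero gives the nullclines P + 0.163Q = 256 and 0.155P + Q = 200.
Substituting Q = 200 - 0.155P into the first: P(1 - 0.163·0.155) = 256 - 0.163·200.
So P* = 223/0.975 = 229, and then Q* = 200 - 0.155·229 = 164.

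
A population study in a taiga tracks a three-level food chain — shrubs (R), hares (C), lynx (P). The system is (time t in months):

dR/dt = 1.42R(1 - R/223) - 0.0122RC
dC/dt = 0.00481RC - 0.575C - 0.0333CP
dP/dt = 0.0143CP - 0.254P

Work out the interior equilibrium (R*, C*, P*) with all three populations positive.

From dP/dt = 0: 0.0143C* = 0.254, so C* = 17.8.
From dR/dt = 0: 1.42(1 - R*/223) = 0.0122·17.8, giving R* = 223·(1 - 0.153) = 189.
From dC/dt = 0: 0.00481·189 - 0.575 = 0.0333P*, so P* = 0.334/0.0333 = 10.

R* ≈ 189, C* ≈ 17.8, P* ≈ 10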